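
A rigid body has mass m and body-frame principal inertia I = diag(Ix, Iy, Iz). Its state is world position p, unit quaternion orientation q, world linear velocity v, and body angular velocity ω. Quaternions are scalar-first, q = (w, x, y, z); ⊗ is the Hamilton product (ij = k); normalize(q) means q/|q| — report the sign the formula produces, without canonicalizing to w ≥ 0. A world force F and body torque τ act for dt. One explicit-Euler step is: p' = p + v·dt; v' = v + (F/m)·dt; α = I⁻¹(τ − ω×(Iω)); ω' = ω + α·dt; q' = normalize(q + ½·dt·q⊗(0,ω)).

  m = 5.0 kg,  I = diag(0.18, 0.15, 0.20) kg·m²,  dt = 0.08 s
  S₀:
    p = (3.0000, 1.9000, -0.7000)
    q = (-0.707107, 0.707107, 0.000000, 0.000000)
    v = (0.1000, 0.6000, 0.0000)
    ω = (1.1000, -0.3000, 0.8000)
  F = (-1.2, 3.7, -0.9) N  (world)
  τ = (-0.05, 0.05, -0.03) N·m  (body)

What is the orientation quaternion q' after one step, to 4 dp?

q' = (-0.7371, 0.6749, -0.0141, -0.0311)

q⊗(0,ω) = (-0.7778177, -0.7778177, -0.3535535, -0.7778177)
updated quaternion q' = (-0.7371, 0.6749, -0.0141, -0.0311)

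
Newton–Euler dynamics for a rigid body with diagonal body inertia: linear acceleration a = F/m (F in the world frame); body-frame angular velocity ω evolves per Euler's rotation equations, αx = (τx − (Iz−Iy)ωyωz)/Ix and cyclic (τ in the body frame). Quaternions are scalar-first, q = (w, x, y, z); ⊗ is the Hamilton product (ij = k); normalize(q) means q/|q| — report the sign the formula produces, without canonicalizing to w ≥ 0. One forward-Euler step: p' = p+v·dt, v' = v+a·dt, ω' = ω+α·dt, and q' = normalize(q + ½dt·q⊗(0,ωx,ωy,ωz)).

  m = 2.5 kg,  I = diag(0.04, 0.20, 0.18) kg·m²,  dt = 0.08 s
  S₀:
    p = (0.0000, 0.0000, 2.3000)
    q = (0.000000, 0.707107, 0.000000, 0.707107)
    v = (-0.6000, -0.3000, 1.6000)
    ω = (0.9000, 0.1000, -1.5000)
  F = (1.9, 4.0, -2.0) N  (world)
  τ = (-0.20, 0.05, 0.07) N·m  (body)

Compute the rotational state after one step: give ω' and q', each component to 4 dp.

ω' = (0.4940, 0.0444, -1.4753)
q' = (0.0169, 0.7026, 0.0677, 0.7082)

gyro term ω×Iω = (0.0030, 0.1890, 0.0144)
α = I⁻¹(τ − ω×Iω) = (-5.0750, -0.6950, 0.3089)
new body rate ω' = (0.4940, 0.0444, -1.4753)
Hamilton product q⊗(0,ω) = (0.4242642, -0.0707107, 1.6970568, 0.0707107)
updated quaternion q' = (0.0169, 0.7026, 0.0677, 0.7082)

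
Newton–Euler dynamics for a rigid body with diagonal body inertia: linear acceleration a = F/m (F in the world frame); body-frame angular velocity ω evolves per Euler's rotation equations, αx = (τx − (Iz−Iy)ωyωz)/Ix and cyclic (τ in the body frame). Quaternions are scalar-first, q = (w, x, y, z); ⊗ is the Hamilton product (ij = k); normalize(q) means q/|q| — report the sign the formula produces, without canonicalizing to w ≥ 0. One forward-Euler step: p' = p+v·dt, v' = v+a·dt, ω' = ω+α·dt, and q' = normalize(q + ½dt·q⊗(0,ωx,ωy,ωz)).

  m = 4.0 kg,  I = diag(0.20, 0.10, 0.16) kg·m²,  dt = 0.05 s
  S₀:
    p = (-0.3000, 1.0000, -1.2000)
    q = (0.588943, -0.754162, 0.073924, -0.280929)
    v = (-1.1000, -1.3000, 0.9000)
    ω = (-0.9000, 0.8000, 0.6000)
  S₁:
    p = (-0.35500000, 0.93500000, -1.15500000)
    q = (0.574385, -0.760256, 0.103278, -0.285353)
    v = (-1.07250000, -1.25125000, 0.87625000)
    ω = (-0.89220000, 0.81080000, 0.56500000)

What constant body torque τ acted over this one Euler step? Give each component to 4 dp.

τ = (0.0600, 0.0000, -0.0400)

Δω = ω₁−ω₀ = (0.00780000, 0.01080000, -0.03500000)
gyro term ω₀×Iω₀ = (0.0288, -0.0216, 0.0720)
applied torque τ = (0.0600, 0.0000, -0.0400)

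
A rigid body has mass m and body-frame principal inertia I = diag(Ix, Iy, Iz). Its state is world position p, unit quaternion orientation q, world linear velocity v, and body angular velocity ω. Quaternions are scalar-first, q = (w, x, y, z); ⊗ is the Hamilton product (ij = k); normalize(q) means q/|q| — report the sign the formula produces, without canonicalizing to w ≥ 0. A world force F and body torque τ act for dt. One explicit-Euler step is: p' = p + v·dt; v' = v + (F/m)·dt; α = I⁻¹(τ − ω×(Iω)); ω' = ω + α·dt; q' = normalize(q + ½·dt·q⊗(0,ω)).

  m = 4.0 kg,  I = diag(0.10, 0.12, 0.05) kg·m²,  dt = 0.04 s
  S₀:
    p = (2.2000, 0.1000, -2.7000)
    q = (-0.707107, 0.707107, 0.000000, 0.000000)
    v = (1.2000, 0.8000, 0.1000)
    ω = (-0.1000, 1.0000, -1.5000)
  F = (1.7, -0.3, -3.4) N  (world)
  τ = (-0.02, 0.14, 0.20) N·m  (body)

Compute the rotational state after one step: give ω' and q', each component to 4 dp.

α = I⁻¹(τ − ω×Iω) = (-1.2500, 1.1042, 4.0400)
ω' = ω + α·dt = (-0.1500, 1.0442, -1.3384)
q⊗(0,ω) = (0.0707107, 0.0707107, 0.3535535, 1.7677675)
q + ½dt·q⊗(0,ω), renormalized = (-0.7052, 0.7081, 0.0071, 0.0353)

ω' = (-0.1500, 1.0442, -1.3384)
q' = (-0.7052, 0.7081, 0.0071, 0.0353)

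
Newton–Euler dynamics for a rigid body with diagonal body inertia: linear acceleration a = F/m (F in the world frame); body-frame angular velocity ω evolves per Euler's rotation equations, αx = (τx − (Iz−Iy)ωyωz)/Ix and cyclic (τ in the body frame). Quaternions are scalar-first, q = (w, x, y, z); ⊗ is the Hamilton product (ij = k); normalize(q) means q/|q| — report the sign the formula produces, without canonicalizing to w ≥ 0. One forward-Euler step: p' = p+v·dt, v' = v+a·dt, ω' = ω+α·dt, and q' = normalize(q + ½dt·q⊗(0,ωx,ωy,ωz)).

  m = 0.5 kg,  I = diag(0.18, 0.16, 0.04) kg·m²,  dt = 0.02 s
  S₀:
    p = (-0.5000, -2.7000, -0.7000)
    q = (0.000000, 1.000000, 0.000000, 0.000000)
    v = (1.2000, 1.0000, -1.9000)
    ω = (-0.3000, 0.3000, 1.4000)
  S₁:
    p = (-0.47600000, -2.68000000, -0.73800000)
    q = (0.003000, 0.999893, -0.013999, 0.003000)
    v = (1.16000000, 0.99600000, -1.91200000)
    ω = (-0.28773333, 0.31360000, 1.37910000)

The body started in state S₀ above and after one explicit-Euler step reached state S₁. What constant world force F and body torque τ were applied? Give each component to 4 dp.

F = (-1.0000, -0.1000, -0.3000)
τ = (0.0600, 0.0500, -0.0400)

Δv = v₁−v₀ = (-0.04000000, -0.00400000, -0.01200000)
applied force F = (-1.0000, -0.1000, -0.3000)
rate change Δω = (0.01226667, 0.01360000, -0.02090000)
precession coupling = (-0.0504, -0.0588, 0.0018)
τ = I·(Δω/dt) + ω₀×(Iω₀) = (0.0600, 0.0500, -0.0400)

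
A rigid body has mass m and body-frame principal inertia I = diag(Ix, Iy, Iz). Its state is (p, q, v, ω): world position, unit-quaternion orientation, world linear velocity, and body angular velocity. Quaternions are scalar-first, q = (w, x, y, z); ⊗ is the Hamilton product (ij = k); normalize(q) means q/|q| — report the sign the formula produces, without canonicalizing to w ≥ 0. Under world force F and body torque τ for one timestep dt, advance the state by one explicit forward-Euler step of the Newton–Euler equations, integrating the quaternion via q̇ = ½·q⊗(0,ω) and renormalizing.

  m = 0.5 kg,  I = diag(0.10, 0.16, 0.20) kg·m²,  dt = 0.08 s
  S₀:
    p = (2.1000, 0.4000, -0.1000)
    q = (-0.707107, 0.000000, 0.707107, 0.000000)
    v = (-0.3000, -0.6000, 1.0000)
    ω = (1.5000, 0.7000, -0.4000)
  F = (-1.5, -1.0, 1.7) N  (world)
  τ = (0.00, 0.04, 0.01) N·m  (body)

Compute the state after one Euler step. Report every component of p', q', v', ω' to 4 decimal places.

p' = (2.0760, 0.3520, -0.0200)
q' = (-0.7252, -0.0536, 0.6857, -0.0310)
v' = (-0.5400, -0.7600, 1.2720)
ω' = (1.5090, 0.6900, -0.4212)

a = (-3.0000, -2.0000, 3.4000)
p' = p + v·dt = (2.0760, 0.3520, -0.0200)
v + (F/m)dt = (-0.5400, -0.7600, 1.2720)
ω×(Iω) gyroscopic = (-0.0112, 0.0600, 0.0630)
angular accel α = (0.1120, -0.1250, -0.2650)
ω' = ω + α·dt = (1.5090, 0.6900, -0.4212)
2q̇ = q⊗(0,ω) = (-0.4949749, -1.3435033, -0.4949749, -0.7778177)
q + ½dt·q⊗(0,ω), renormalized = (-0.7252, -0.0536, 0.6857, -0.0310)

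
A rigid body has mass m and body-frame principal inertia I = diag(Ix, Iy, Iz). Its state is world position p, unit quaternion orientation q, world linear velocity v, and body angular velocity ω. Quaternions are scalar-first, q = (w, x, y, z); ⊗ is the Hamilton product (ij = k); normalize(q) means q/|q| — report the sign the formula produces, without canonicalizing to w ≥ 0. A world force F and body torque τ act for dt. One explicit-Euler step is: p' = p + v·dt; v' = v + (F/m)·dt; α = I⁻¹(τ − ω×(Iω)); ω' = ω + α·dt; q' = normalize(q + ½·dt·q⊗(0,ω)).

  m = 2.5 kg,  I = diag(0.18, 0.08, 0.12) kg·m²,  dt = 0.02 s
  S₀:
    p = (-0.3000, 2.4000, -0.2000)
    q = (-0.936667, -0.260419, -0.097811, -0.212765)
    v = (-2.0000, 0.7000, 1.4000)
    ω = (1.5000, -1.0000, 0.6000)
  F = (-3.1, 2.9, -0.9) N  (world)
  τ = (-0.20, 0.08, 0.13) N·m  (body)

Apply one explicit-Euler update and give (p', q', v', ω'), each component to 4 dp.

p + v·dt = (-0.3400, 2.4140, -0.1720)
new velocity v' = (-2.0248, 0.7232, 1.3928)
precession coupling ω×(Iω) = (-0.0240, 0.0540, 0.1500)
angular accel α = (-0.9778, 0.3250, -0.1667)
new body rate ω' = (1.4804, -0.9935, 0.5967)
2q̇ = q⊗(0,ω) = (0.4204765, -1.6764521, 0.7737709, -0.1548647)
q' = normalize(q + ½dt·q⊗(0,ω)) = (-0.9323, -0.2771, -0.0901, -0.2143)

p' = (-0.3400, 2.4140, -0.1720)
q' = (-0.9323, -0.2771, -0.0901, -0.2143)
v' = (-2.0248, 0.7232, 1.3928)
ω' = (1.4804, -0.9935, 0.5967)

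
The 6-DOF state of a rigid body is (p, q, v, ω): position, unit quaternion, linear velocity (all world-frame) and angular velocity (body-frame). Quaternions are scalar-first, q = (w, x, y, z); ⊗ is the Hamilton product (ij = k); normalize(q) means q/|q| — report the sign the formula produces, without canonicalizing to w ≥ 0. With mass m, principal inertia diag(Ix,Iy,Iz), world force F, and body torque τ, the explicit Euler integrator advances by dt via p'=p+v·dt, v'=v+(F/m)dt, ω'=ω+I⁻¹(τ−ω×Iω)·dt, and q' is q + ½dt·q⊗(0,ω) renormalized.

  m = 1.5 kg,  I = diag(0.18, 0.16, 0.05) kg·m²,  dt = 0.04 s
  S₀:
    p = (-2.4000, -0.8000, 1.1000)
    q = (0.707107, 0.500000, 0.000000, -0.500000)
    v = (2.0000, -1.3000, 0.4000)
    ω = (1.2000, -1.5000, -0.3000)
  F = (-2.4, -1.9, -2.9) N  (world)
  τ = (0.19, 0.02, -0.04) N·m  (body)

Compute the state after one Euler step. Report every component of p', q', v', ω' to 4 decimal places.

p' = (-2.3200, -0.8520, 1.1160)
q' = (0.6916, 0.5016, -0.0302, -0.5189)
v' = (1.9360, -1.3507, 0.3227)
ω' = (1.2532, -1.4833, -0.3608)

angular accel α = (1.3306, 0.4175, -1.5200)
ω + α·dt = (1.2532, -1.4833, -0.3608)
q⊗(0,ω) = (-0.7500000, 0.0985284, -1.5106605, -0.9621321)
q + ½dt·q⊗(0,ω), renormalized = (0.6916, 0.5016, -0.0302, -0.5189)
linear accel F/m = (-1.6000, -1.2667, -1.9333)
p' = p + v·dt = (-2.3200, -0.8520, 1.1160)
v' = v + a·dt = (1.9360, -1.3507, 0.3227)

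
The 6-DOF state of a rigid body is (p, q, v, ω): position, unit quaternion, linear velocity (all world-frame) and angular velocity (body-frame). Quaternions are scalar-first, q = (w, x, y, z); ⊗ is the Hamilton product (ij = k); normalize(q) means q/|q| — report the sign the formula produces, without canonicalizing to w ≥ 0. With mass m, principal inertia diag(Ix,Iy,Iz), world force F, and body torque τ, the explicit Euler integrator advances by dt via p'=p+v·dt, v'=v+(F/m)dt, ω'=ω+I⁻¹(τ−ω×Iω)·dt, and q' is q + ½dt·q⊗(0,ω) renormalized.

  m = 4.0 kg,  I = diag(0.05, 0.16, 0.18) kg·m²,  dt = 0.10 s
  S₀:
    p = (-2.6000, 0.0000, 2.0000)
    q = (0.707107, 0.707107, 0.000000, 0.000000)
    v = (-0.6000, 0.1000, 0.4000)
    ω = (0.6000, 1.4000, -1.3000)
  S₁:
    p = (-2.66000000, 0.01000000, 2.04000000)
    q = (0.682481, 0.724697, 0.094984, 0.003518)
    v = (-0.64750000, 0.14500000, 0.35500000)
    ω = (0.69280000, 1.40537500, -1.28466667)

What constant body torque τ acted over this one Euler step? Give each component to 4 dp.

Δω = ω₁−ω₀ = (0.09280000, 0.00537500, 0.01533333)
τ = I·(Δω/dt) + ω₀×(Iω₀) = (0.0100, 0.1100, 0.1200)

τ = (0.0100, 0.1100, 0.1200)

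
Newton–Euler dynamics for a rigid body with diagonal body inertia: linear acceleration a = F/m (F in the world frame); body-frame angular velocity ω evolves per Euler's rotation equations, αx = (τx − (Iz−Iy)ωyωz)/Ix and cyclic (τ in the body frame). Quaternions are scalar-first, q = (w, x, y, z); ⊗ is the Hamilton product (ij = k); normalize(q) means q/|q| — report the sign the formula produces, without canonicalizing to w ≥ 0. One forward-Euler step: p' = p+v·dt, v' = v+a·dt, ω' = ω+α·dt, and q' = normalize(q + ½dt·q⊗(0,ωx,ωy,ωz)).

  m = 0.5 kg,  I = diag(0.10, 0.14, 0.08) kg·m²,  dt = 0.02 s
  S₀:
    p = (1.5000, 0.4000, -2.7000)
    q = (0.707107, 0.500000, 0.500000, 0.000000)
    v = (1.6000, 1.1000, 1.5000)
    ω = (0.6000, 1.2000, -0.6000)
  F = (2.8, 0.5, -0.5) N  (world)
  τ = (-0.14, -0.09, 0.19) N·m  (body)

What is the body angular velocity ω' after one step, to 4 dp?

ω' = (0.5634, 1.1882, -0.5597)

ω×(Iω) gyroscopic = (0.0432, -0.0072, 0.0288)
α = I⁻¹(τ − ω×Iω) = (-1.8320, -0.5914, 2.0150)
ω' = ω + α·dt = (0.5634, 1.1882, -0.5597)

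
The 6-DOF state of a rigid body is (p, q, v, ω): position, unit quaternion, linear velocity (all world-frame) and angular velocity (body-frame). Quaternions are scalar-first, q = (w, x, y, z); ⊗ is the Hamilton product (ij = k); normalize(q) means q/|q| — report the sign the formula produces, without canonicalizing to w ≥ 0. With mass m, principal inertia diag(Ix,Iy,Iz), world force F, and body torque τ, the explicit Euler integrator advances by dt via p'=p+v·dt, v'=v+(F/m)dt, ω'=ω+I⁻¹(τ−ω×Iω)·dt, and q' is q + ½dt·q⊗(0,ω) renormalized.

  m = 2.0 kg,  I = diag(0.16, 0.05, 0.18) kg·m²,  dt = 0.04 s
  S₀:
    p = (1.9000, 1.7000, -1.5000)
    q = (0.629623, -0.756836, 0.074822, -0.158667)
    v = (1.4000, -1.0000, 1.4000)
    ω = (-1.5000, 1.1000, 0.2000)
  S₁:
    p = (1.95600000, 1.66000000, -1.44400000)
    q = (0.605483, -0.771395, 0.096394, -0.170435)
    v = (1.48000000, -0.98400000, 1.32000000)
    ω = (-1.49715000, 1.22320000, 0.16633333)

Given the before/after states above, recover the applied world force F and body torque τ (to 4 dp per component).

F = (4.0000, 0.8000, -4.0000)
τ = (0.0400, 0.1600, 0.0300)

Δv = v₁−v₀ = (0.08000000, 0.01600000, -0.08000000)
applied force F = (4.0000, 0.8000, -4.0000)
ω₁ − ω₀ = (0.00285000, 0.12320000, -0.03366667)
ω₀×(Iω₀) = (0.0286, 0.0060, 0.1815)
applied torque τ = (0.0400, 0.1600, 0.0300)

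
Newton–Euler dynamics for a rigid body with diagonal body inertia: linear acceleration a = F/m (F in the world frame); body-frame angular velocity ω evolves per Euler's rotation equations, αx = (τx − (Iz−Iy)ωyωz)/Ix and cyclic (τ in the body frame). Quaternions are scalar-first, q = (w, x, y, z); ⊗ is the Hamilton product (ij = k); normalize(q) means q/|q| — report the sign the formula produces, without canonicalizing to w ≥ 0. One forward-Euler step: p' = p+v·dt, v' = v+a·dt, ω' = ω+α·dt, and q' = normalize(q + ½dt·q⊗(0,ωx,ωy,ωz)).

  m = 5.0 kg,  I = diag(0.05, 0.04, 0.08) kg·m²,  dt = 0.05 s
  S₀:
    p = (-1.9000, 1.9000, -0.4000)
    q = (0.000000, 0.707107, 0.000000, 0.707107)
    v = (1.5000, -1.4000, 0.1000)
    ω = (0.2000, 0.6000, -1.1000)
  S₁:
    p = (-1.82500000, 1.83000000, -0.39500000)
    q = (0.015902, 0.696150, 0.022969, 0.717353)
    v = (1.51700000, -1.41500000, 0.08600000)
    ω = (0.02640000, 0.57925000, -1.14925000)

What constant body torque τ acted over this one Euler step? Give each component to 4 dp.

Δω = ω₁−ω₀ = (-0.17360000, -0.02075000, -0.04925000)
precession coupling = (-0.0264, 0.0066, -0.0012)
I·α + gyro = (-0.2000, -0.0100, -0.0800)

τ = (-0.2000, -0.0100, -0.0800)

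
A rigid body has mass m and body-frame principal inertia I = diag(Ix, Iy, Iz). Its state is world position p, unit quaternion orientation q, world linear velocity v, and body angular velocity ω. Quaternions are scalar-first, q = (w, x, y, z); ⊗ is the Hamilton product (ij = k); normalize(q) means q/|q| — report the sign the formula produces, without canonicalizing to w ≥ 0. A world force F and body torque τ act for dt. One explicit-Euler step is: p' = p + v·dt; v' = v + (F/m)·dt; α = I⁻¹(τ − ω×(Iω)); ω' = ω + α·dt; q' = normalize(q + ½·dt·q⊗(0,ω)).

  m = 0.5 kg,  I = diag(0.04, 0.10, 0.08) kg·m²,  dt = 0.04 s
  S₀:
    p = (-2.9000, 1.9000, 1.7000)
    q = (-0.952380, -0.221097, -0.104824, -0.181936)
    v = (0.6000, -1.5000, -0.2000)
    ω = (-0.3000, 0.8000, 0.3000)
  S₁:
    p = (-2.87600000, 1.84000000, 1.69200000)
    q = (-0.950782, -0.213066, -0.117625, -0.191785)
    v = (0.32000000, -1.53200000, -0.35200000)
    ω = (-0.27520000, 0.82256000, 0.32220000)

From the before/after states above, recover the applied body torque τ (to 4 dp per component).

Δω = ω₁−ω₀ = (0.02480000, 0.02256000, 0.02220000)
gyro term ω₀×Iω₀ = (-0.0048, 0.0036, -0.0144)
applied torque τ = (0.0200, 0.0600, 0.0300)

τ = (0.0200, 0.0600, 0.0300)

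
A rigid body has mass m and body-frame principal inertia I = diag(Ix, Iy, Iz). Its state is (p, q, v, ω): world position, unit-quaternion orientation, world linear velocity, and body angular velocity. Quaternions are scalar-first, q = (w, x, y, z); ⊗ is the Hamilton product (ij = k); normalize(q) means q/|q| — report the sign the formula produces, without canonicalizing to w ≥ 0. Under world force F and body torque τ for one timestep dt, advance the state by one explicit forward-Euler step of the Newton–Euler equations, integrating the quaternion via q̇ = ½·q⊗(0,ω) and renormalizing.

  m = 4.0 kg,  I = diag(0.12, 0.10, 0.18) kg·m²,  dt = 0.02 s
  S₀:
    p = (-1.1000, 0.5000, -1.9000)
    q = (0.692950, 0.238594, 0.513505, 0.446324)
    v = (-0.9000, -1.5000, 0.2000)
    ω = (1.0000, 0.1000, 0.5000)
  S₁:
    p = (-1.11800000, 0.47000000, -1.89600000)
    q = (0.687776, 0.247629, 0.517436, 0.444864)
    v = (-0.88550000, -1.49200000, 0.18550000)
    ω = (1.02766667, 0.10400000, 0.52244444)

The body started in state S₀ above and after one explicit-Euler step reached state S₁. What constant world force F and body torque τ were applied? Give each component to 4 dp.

velocity change Δv = (0.01450000, 0.00800000, -0.01450000)
F = m·Δv/dt = (2.9000, 1.6000, -2.9000)
Δω = ω₁−ω₀ = (0.02766667, 0.00400000, 0.02244444)
τ = I·(Δω/dt) + ω₀×(Iω₀) = (0.1700, -0.0100, 0.2000)

F = (2.9000, 1.6000, -2.9000)
τ = (0.1700, -0.0100, 0.2000)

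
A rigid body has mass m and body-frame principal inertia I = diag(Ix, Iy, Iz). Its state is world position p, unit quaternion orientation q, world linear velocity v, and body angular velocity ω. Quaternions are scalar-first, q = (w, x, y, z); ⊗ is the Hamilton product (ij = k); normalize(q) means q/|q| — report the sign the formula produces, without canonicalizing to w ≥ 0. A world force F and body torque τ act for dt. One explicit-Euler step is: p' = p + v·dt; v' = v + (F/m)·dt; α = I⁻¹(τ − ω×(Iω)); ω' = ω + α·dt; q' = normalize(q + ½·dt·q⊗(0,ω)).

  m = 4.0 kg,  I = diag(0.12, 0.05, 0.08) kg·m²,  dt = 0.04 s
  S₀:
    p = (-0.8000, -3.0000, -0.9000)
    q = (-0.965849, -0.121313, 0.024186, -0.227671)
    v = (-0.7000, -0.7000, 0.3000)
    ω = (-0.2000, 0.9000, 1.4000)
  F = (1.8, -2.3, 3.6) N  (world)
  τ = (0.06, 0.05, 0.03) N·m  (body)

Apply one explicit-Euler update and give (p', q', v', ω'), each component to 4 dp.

p' = (-0.8280, -3.0280, -0.8880)
q' = (-0.9599, -0.1126, 0.0111, -0.2567)
v' = (-0.6820, -0.7230, 0.3360)
ω' = (-0.1926, 0.9490, 1.4087)

a = (0.4500, -0.5750, 0.9000)
p + v·dt = (-0.8280, -3.0280, -0.8880)
v' = v + a·dt = (-0.6820, -0.7230, 0.3360)
α = I⁻¹(τ − ω×Iω) = (0.1850, 1.2240, 0.2175)
new body rate ω' = (-0.1926, 0.9490, 1.4087)
Hamilton product q⊗(0,ω) = (0.2727094, 0.4319341, -0.6538917, -1.4565331)
q' = normalize(q + ½dt·q⊗(0,ω)) = (-0.9599, -0.1126, 0.0111, -0.2567)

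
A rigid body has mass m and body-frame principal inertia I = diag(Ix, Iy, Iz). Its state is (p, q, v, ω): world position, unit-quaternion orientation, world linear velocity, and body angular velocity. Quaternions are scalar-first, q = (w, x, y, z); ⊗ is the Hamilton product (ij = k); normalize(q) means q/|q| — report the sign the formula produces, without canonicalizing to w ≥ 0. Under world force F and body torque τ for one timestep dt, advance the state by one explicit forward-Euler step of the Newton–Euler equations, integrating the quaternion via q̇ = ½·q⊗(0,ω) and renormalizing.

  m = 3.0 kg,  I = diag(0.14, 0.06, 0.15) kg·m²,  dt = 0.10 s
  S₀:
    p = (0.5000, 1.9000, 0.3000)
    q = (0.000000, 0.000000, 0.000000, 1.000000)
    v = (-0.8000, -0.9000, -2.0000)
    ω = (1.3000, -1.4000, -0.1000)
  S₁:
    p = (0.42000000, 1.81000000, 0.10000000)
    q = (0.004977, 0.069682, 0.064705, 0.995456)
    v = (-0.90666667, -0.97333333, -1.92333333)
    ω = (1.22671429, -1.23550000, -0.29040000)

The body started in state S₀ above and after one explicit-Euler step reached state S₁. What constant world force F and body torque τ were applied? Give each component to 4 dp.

v₁ − v₀ = (-0.10666667, -0.07333333, 0.07666667)
m·(v₁−v₀)/dt = (-3.2000, -2.2000, 2.3000)
rate change Δω = (-0.07328571, 0.16450000, -0.19040000)
gyro term ω₀×Iω₀ = (0.0126, 0.0013, 0.1456)
τ = I·(Δω/dt) + ω₀×(Iω₀) = (-0.0900, 0.1000, -0.1400)

F = (-3.2000, -2.2000, 2.3000)
τ = (-0.0900, 0.1000, -0.1400)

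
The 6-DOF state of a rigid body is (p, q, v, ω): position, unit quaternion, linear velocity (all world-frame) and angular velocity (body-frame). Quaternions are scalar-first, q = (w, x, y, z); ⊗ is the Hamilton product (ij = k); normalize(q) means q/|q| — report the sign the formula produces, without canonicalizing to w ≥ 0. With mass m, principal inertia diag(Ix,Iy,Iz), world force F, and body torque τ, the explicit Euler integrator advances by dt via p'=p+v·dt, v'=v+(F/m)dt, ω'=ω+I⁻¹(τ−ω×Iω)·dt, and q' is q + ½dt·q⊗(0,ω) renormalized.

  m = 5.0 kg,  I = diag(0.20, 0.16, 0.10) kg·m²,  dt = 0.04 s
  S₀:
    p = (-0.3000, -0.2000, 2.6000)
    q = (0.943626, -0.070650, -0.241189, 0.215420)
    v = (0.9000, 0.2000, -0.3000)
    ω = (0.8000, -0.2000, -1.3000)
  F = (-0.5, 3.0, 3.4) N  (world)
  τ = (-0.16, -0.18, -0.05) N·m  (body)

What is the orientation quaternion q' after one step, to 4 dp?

q⊗(0,ω) = (0.2883282, 1.1115305, -0.1082342, -1.0196326)
q + ½dt·q⊗(0,ω), renormalized = (0.9489, -0.0484, -0.2432, 0.1949)

q' = (0.9489, -0.0484, -0.2432, 0.1949)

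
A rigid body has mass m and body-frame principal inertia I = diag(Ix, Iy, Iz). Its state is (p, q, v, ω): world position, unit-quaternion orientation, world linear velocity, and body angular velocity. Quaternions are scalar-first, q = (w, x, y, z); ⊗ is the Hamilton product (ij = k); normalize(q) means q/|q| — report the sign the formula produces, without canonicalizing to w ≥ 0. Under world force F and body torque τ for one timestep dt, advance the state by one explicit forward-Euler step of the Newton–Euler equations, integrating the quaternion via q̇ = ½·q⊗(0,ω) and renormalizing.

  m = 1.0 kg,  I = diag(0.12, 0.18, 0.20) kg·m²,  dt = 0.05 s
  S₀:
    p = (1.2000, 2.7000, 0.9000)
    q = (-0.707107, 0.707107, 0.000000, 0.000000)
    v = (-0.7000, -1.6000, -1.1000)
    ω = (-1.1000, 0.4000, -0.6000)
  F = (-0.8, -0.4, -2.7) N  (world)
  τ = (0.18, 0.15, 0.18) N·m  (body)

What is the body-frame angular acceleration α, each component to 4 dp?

α = (1.5400, 1.1267, 1.0320)

ω×(Iω) gyroscopic = (-0.0048, -0.0528, -0.0264)
(τ − ω×Iω)/I = (1.5400, 1.1267, 1.0320)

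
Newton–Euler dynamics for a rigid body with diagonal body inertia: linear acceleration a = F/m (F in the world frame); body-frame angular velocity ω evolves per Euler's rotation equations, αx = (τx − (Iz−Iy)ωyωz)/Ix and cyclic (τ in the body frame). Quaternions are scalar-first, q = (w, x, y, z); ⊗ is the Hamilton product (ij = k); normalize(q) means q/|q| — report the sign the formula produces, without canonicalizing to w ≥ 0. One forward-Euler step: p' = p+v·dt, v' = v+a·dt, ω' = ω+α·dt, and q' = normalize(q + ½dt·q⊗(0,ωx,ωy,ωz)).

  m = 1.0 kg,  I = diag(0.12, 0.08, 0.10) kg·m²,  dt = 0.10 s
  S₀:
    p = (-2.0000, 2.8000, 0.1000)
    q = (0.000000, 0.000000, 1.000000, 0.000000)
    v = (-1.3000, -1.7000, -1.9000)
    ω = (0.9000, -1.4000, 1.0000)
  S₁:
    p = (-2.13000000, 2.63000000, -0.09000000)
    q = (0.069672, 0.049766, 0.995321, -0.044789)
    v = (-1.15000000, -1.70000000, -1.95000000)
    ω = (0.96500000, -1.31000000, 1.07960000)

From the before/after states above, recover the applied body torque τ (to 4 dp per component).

τ = (0.0500, 0.0900, 0.1300)

Δω = ω₁−ω₀ = (0.06500000, 0.09000000, 0.07960000)
applied torque τ = (0.0500, 0.0900, 0.1300)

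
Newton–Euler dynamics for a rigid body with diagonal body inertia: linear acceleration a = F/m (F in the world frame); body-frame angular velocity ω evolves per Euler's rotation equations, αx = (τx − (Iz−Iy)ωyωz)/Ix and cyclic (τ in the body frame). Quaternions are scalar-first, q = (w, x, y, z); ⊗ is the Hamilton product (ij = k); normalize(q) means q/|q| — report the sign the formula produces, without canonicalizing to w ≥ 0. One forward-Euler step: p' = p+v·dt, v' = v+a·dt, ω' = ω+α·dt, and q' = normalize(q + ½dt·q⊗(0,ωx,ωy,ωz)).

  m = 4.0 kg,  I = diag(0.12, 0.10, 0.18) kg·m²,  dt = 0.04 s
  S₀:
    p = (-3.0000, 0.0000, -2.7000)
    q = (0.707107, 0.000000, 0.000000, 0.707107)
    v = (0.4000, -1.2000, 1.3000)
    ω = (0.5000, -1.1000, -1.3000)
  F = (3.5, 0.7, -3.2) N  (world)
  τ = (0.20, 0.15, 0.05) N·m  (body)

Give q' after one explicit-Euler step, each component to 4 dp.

q' = (0.7250, 0.0226, -0.0085, 0.6883)

q⊗(0,ω) = (0.9192391, 1.1313712, -0.4242642, -0.9192391)
q + ½dt·q⊗(0,ω), renormalized = (0.7250, 0.0226, -0.0085, 0.6883)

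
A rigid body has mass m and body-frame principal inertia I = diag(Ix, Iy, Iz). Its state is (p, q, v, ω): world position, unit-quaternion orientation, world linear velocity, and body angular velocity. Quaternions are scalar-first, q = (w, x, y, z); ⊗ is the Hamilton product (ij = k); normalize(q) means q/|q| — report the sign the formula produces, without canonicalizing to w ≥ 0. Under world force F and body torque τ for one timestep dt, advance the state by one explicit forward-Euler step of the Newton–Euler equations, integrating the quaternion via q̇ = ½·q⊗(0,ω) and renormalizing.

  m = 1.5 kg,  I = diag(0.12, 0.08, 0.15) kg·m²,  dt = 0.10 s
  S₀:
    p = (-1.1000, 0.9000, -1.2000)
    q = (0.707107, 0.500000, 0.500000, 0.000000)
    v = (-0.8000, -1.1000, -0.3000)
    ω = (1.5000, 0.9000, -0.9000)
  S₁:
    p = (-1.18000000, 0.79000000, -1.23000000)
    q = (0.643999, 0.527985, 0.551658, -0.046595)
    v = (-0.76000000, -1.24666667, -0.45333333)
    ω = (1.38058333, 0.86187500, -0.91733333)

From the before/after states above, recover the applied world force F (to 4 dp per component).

F = (0.6000, -2.2000, -2.3000)

v₁ − v₀ = (0.04000000, -0.14666667, -0.15333333)
applied force F = (0.6000, -2.2000, -2.3000)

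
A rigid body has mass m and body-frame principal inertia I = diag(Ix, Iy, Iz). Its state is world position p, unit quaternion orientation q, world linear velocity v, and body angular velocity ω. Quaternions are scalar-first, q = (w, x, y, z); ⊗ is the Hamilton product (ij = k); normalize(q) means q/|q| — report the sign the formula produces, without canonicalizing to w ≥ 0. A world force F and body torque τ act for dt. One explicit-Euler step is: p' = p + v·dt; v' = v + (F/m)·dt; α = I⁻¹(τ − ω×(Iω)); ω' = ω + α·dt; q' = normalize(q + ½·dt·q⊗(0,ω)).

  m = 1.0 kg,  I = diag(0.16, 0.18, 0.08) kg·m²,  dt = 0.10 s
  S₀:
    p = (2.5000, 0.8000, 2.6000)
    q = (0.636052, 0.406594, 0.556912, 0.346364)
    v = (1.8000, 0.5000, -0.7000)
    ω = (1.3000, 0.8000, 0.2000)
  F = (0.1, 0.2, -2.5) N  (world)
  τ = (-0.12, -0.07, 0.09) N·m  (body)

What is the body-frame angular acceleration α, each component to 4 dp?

precession coupling ω×(Iω) = (-0.0160, 0.0208, 0.0208)
(τ − ω×Iω)/I = (-0.6500, -0.5044, 0.8650)

α = (-0.6500, -0.5044, 0.8650)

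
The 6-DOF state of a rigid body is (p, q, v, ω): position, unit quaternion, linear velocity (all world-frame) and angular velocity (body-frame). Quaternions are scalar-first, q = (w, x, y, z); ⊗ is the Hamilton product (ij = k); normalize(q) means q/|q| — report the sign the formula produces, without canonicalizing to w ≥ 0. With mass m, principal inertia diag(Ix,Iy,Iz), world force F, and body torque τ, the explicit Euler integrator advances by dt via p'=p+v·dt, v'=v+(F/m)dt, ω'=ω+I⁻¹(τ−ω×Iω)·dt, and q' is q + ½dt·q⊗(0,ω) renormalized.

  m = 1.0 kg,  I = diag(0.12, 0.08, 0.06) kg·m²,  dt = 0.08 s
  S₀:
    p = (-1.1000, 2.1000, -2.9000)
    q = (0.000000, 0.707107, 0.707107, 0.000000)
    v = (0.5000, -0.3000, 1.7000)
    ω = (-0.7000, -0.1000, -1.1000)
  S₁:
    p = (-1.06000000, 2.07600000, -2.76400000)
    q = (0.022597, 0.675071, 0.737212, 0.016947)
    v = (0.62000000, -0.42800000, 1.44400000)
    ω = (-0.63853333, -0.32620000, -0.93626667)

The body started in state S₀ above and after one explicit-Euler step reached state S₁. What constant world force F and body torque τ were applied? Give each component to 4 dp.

F = (1.5000, -1.6000, -3.2000)
τ = (0.0900, -0.1800, 0.1200)

Δv = v₁−v₀ = (0.12000000, -0.12800000, -0.25600000)
F = m·Δv/dt = (1.5000, -1.6000, -3.2000)
Δω = ω₁−ω₀ = (0.06146667, -0.22620000, 0.16373333)
gyro term ω₀×Iω₀ = (-0.0022, 0.0462, -0.0028)
τ = I·(Δω/dt) + ω₀×(Iω₀) = (0.0900, -0.1800, 0.1200)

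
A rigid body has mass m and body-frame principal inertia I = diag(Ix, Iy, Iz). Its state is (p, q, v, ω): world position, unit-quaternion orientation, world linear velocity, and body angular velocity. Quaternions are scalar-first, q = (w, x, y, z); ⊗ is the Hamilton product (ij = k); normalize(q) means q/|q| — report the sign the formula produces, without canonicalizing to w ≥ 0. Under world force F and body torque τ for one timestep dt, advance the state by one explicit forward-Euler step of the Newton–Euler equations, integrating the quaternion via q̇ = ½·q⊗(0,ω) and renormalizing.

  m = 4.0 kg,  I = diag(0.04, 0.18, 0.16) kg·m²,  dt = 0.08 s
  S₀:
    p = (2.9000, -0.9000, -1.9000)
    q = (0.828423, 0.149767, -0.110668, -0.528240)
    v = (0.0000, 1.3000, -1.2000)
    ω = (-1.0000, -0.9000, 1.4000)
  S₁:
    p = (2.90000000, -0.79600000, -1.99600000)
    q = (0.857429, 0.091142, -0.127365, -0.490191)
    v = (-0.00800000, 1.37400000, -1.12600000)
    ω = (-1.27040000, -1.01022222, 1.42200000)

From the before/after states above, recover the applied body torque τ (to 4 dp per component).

τ = (-0.1100, -0.0800, 0.1700)

ω₁ − ω₀ = (-0.27040000, -0.11022222, 0.02200000)
ω₀×(Iω₀) = (0.0252, 0.1680, 0.1260)
I·α + gyro = (-0.1100, -0.0800, 0.1700)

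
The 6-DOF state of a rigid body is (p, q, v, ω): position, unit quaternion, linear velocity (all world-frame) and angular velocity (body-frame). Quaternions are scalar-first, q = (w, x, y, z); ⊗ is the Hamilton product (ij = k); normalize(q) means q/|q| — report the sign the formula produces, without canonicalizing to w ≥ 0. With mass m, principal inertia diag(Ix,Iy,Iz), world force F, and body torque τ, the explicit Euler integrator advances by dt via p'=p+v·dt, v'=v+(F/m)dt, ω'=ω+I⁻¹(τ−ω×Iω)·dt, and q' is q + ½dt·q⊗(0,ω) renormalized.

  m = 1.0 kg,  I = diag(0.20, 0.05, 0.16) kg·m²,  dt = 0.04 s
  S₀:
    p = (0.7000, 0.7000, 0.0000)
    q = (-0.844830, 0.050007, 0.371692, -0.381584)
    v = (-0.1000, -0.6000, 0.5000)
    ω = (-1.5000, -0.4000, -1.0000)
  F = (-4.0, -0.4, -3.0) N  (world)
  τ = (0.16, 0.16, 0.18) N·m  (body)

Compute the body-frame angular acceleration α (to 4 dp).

gyro term ω×Iω = (0.0440, 0.0600, -0.0900)
(τ − ω×Iω)/I = (0.5800, 2.0000, 1.6875)

α = (0.5800, 2.0000, 1.6875)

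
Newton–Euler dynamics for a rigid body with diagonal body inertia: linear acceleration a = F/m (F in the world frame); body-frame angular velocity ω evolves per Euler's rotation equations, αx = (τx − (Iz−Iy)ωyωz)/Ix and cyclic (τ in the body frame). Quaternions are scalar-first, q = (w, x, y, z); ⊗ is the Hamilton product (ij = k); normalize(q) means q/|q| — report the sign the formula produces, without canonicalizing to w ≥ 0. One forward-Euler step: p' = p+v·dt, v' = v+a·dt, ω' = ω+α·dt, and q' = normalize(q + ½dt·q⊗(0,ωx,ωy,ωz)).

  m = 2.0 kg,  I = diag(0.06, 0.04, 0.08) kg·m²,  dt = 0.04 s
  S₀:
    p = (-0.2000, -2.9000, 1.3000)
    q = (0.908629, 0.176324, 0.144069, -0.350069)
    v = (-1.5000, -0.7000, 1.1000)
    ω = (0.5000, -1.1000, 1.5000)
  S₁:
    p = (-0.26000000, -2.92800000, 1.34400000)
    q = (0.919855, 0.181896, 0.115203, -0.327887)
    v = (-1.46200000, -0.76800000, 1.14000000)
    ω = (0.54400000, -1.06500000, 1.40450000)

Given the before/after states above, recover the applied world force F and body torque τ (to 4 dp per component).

velocity change Δv = (0.03800000, -0.06800000, 0.04000000)
F = m·Δv/dt = (1.9000, -3.4000, 2.0000)
rate change Δω = (0.04400000, 0.03500000, -0.09550000)
ω₀×(Iω₀) = (-0.0660, -0.0150, 0.0110)
applied torque τ = (0.0000, 0.0200, -0.1800)

F = (1.9000, -3.4000, 2.0000)
τ = (0.0000, 0.0200, -0.1800)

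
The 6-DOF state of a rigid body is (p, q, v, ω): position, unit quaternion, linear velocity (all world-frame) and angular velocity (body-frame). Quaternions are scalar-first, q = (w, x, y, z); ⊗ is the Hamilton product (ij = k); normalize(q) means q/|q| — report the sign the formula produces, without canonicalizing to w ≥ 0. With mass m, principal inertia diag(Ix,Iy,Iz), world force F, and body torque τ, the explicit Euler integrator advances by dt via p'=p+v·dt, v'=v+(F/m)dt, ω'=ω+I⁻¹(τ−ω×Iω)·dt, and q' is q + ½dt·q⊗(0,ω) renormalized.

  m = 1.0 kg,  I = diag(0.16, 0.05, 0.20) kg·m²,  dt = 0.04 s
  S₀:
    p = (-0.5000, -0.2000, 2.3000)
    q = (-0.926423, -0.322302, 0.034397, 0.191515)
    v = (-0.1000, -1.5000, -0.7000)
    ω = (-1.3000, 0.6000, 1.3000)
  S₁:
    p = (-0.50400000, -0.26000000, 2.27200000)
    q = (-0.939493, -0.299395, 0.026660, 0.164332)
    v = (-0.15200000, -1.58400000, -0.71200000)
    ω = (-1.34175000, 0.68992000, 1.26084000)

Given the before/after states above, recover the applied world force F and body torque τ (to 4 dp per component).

F = (-1.3000, -2.1000, -0.3000)
τ = (-0.0500, 0.1800, -0.1100)

velocity change Δv = (-0.05200000, -0.08400000, -0.01200000)
F = m·Δv/dt = (-1.3000, -2.1000, -0.3000)
rate change Δω = (-0.04175000, 0.08992000, -0.03916000)
I·α + gyro = (-0.0500, 0.1800, -0.1100)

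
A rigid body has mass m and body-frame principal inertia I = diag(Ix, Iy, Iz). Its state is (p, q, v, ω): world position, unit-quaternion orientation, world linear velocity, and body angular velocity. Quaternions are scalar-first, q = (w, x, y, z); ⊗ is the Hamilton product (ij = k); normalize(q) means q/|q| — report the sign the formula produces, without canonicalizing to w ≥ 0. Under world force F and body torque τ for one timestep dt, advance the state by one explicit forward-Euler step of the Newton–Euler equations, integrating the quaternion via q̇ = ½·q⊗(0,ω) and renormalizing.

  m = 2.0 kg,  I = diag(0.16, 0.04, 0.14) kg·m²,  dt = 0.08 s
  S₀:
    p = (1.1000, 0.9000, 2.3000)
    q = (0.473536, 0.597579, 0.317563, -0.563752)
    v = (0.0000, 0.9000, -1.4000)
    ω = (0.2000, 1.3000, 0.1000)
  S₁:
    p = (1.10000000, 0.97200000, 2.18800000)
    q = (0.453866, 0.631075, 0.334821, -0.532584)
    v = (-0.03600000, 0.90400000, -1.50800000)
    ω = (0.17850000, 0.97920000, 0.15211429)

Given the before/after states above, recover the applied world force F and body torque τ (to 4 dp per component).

F = (-0.9000, 0.1000, -2.7000)
τ = (-0.0300, -0.1600, 0.0600)

v₁ − v₀ = (-0.03600000, 0.00400000, -0.10800000)
m·(v₁−v₀)/dt = (-0.9000, 0.1000, -2.7000)
ω₁ − ω₀ = (-0.02150000, -0.32080000, 0.05211429)
applied torque τ = (-0.0300, -0.1600, 0.0600)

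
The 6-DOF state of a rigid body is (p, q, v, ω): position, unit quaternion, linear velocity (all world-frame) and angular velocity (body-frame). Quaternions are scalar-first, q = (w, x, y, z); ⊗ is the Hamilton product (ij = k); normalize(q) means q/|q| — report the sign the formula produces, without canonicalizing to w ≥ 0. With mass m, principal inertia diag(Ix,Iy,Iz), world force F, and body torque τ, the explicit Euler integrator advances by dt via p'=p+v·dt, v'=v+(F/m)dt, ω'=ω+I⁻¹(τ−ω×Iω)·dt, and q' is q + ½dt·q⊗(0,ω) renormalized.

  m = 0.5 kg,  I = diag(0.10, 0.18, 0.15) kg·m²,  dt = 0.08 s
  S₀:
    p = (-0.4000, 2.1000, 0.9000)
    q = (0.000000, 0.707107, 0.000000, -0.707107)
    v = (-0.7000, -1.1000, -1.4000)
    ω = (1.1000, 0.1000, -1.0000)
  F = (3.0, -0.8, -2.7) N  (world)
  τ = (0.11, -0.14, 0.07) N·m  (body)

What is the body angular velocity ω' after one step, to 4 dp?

gyro term ω×Iω = (0.0030, 0.0550, 0.0088)
(τ − ω×Iω)/I = (1.0700, -1.0833, 0.4080)
ω' = ω + α·dt = (1.1856, 0.0133, -0.9674)

ω' = (1.1856, 0.0133, -0.9674)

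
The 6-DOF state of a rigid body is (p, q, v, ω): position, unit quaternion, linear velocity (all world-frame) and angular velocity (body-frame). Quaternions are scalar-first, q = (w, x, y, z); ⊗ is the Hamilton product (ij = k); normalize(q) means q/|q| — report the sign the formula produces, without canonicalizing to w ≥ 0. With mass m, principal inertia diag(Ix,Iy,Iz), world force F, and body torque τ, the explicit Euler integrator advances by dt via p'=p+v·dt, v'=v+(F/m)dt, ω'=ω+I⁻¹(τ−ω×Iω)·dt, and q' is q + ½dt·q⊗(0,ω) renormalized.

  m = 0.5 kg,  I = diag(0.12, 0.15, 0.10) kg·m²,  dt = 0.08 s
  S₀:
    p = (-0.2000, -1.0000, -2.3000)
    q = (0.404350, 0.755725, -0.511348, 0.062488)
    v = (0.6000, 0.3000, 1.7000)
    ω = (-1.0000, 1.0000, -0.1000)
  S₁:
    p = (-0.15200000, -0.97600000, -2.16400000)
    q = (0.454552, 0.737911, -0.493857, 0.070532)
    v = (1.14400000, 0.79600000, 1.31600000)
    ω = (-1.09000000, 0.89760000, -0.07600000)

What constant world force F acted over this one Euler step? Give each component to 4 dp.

F = (3.4000, 3.1000, -2.4000)

Δv = v₁−v₀ = (0.54400000, 0.49600000, -0.38400000)
applied force F = (3.4000, 3.1000, -2.4000)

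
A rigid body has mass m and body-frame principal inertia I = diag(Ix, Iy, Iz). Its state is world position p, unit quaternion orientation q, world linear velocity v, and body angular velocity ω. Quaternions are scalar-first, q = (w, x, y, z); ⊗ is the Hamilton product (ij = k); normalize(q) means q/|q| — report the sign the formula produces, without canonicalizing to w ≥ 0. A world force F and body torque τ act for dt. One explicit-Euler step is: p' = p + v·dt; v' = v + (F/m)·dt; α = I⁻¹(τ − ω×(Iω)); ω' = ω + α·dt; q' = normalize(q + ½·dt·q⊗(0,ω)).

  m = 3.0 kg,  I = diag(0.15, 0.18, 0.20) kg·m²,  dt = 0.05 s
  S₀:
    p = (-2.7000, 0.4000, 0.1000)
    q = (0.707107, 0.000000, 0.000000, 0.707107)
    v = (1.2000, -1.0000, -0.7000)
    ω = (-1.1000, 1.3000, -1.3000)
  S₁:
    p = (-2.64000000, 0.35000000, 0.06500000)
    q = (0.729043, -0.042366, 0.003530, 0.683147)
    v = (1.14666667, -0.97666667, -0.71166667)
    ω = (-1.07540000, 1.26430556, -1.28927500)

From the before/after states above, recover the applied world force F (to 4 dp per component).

F = (-3.2000, 1.4000, -0.7000)

Δv = v₁−v₀ = (-0.05333333, 0.02333333, -0.01166667)
applied force F = (-3.2000, 1.4000, -0.7000)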